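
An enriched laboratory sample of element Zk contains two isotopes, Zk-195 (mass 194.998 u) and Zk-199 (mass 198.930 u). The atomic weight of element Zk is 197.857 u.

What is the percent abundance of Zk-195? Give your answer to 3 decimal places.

Let x be the fractional abundance of Zk-195; then Zk-199 has abundance 1 − x.
194.998·x + 198.930·(1 − x) = 197.857
(194.998 − 198.930)·x = 197.857 − 198.930
x = -1.073 / -3.932 = 0.27289 → 27.289% Zk-195, 72.711% Zk-199.

27.289%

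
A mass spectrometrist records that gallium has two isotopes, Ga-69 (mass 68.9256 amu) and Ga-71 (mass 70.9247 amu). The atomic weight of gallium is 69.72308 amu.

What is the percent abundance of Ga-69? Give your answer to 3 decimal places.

60.108%

With x = fraction of Ga-69 (so Ga-71 is 1 − x):
68.9256·x + 70.9247·(1 − x) = 69.72308
(68.9256 − 70.9247)·x = 69.72308 − 70.9247
x = -1.20162 / -1.9991 = 0.60108 → 60.108% Ga-69, 39.892% Ga-71.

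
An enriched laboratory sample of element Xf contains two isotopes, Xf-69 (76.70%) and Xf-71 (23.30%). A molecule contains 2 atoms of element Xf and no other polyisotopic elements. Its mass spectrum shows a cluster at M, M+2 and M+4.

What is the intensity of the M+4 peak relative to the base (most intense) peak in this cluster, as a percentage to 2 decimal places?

9.23%

(0.7670 + 0.2330)^2 gives M 0.5883, M+2 0.3574, M+4 0.0543; the largest is M.
P(M) = C(2,0) × 0.7670^2 × 0.2330^0 = 1 × 0.588289 × 1.0000 = 0.588289 (base)
P(M+4) = C(2,2) × 0.7670^0 × 0.2330^2 = 1 × 1.0000 × 0.054289 = 0.054289
Relative intensity = 0.054289 / 0.588289 × 100 = 9.23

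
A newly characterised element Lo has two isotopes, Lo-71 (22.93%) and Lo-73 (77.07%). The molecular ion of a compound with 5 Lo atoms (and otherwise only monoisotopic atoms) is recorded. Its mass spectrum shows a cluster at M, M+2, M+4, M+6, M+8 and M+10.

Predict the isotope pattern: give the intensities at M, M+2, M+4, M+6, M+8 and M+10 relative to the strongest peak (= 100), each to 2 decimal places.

Expanding (0.2293 + 0.7707)^5:
P(M) = 0.2293^5 = 0.000634
P(M+2) = 5 × 0.2293^4 × 0.7707^1 = 0.010653
P(M+4) = 10 × 0.2293^3 × 0.7707^2 = 0.071612
P(M+6) = 10 × 0.2293^2 × 0.7707^3 = 0.240693
P(M+8) = 5 × 0.2293^1 × 0.7707^4 = 0.404497
P(M+10) = 0.7707^5 = 0.271911
The M+8 peak is largest (0.404497); scaling to 100 gives 0.16 : 2.63 : 17.70 : 59.50 : 100.00 : 67.22.

0.16 : 2.63 : 17.70 : 59.50 : 100.00 : 67.22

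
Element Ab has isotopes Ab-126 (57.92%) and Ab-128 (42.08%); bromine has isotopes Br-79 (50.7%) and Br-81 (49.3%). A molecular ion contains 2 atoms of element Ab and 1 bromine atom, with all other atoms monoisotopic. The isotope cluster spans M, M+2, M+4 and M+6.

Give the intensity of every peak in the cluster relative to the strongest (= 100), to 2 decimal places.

41.23 : 100.00 : 80.02 : 21.16

Element Ab pattern (n=2): 0.33547264 : 0.48745472 : 0.17707264
Bromine pattern (n=1): 0.5070 : 0.4930
Convolve the two distributions (both contribute in 2-u steps):
  M: 0.33547264×0.5070 = 0.170085
  M+2: 0.33547264×0.4930 + 0.48745472×0.5070 = 0.412528
  M+4: 0.48745472×0.4930 + 0.17707264×0.5070 = 0.330091
  M+6: 0.17707264×0.4930 = 0.087297
Scale to base peak (0.412528) = 100: 41.23 : 100.00 : 80.02 : 21.16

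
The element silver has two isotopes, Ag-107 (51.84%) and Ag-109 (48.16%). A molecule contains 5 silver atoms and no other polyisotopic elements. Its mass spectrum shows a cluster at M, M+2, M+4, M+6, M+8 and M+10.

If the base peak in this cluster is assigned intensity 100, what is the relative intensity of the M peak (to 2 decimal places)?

11.59

(0.5184 + 0.4816)^5 gives M 0.0374, M+2 0.1739, M+4 0.3231, M+6 0.3002, M+8 0.1394, M+10 0.0259; the largest is M+4.
P(M+4) = C(5,2) × 0.5184^3 × 0.4816^2 = 10 × 0.13931407 × 0.23193856 = 0.323123 (base)
P(M) = C(5,0) × 0.5184^5 × 0.4816^0 = 1 × 0.03743906 × 1.0000 = 0.037439
Relative intensity = 0.037439 / 0.323123 × 100 = 11.59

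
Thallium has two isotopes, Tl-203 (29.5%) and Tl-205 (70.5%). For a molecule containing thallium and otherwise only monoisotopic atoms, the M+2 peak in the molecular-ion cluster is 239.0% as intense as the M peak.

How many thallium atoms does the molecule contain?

1

The M+2/M ratio from n Tl atoms is n · q/p = n · 0.705/0.295.
n = 2.390 × 0.295/0.705 = 1.00 ≈ 1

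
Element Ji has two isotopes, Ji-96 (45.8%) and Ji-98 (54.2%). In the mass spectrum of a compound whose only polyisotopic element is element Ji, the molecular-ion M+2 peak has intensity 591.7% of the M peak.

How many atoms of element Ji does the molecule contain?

For n independent Ji atoms, I(M+2)/I(M) = n · (abundance Ji-98) / (abundance Ji-96) = n · 0.542/0.458.
n = 5.917 × 0.458/0.542 = 5.00 ≈ 5

5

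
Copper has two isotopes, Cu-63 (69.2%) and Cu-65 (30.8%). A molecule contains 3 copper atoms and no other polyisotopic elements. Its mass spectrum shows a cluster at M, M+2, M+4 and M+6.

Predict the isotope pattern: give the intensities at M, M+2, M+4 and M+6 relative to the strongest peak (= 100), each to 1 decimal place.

74.9 : 100.0 : 44.5 : 6.6

Expanding (0.692 + 0.308)^3:
P(M) = 0.692^3 = 0.331374
P(M+2) = 3 × 0.692^2 × 0.308^1 = 0.442470
P(M+4) = 3 × 0.692^1 × 0.308^2 = 0.196938
P(M+6) = 0.308^3 = 0.029218
The M+2 peak is largest (0.442470); scaling to 100 gives 74.9 : 100.0 : 44.5 : 6.6.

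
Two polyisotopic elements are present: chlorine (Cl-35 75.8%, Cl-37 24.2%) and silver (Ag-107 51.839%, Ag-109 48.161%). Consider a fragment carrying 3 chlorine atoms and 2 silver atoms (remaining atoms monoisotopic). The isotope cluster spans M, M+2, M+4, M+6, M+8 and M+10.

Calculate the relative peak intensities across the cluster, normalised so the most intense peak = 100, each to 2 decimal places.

Chlorine pattern (n=3): 0.43551951 : 0.41713346 : 0.13317454 : 0.01417249
Silver pattern (n=2): 0.26872819 : 0.49932362 : 0.23194819
Convolve the two distributions (both contribute in 2-u steps):
  M: 0.43551951×0.26872819 = 0.117036
  M+2: 0.43551951×0.49932362 + 0.41713346×0.26872819 = 0.329561
  M+4: 0.43551951×0.23194819 + 0.41713346×0.49932362 + 0.13317454×0.26872819 = 0.345090
  M+6: 0.41713346×0.23194819 + 0.13317454×0.49932362 + 0.01417249×0.26872819 = 0.167059
  M+8: 0.13317454×0.23194819 + 0.01417249×0.49932362 = 0.037966
  M+10: 0.01417249×0.23194819 = 0.003287
Scale to base peak (0.345090) = 100: 33.91 : 95.50 : 100.00 : 48.41 : 11.00 : 0.95

33.91 : 95.50 : 100.00 : 48.41 : 11.00 : 0.95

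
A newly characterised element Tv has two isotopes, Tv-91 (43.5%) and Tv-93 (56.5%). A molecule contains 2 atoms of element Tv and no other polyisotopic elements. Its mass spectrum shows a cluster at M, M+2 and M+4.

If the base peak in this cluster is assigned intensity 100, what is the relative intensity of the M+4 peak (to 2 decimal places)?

64.94

Binomial terms of (0.435 + 0.565)^2: M 0.1892, M+2 0.4915, M+4 0.3192 → M+2 is the base peak.
P(M+2) = C(2,1) × 0.435^1 × 0.565^1 = 2 × 0.4350 × 0.5650 = 0.491550 (base)
P(M+4) = C(2,2) × 0.435^0 × 0.565^2 = 1 × 1.0000 × 0.319225 = 0.319225
Relative intensity = 0.319225 / 0.491550 × 100 = 64.94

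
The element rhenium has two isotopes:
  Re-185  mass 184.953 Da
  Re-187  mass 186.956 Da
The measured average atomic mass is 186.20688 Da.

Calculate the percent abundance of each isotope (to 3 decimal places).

Re-185: 37.400%, Re-187: 62.600%

Let x be the fractional abundance of Re-185; then Re-187 has abundance 1 − x.
184.953·x + 186.956·(1 − x) = 186.20688
(184.953 − 186.956)·x = 186.20688 − 186.956
x = -0.74912 / -2.003 = 0.37400 → 37.400% Re-185, 62.600% Re-187.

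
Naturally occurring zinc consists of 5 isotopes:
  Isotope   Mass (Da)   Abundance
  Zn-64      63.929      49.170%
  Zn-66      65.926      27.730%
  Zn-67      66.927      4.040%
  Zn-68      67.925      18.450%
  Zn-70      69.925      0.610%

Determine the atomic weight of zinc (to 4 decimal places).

65.3777 Da

The abundance-weighted mean is 0.49170 × 63.929 + 0.27730 × 65.926 + 0.04040 × 66.927 + 0.18450 × 67.925 + 0.00610 × 69.925
= 31.43389 + 18.28128 + 2.70385 + 12.53216 + 0.42654 = 65.37772 Da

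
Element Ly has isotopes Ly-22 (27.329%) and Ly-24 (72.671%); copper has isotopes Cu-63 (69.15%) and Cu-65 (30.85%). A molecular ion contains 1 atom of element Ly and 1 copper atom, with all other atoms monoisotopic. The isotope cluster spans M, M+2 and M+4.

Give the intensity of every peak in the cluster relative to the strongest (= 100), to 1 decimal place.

Element Ly pattern (n=1): 0.27329 : 0.72671
Copper pattern (n=1): 0.6915 : 0.3085
Convolve the two distributions (both contribute in 2-u steps):
  M: 0.27329×0.6915 = 0.188980
  M+2: 0.27329×0.3085 + 0.72671×0.6915 = 0.586830
  M+4: 0.72671×0.3085 = 0.224190
Scale to base peak (0.586830) = 100: 32.2 : 100.0 : 38.2

32.2 : 100.0 : 38.2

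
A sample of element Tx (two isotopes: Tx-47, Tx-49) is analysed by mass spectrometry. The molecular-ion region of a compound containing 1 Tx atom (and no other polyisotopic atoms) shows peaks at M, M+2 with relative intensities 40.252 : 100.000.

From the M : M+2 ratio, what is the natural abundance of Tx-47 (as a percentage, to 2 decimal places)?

Write p for the Tx-47 fraction. I(M+2)/I(M) = [C(1,1)·p^0·(1−p)] / p^1 = 1·(1−p)/p = 100.000/40.252 = 2.4843
(1−p)/p = 2.4843/1 = 2.4843  ⇒  p = 1/(1 + 2.4843) = 0.2870
Tx-47: 28.70%, Tx-49: 71.30%.

28.70%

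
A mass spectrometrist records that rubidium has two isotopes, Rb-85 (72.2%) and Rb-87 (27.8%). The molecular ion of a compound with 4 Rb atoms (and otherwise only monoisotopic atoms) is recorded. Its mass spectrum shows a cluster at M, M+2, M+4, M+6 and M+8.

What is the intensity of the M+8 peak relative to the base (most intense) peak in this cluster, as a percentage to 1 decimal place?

1.4%

Binomial terms of (0.722 + 0.278)^4: M 0.2717, M+2 0.4185, M+4 0.2417, M+6 0.0620, M+8 0.0060 → M+2 is the base peak.
P(M+2) = C(4,1) × 0.722^3 × 0.278^1 = 4 × 0.37636705 × 0.2780 = 0.418520 (base)
P(M+8) = C(4,4) × 0.722^0 × 0.278^4 = 1 × 1.0000 × 0.00597282 = 0.005973
Relative intensity = 0.005973 / 0.418520 × 100 = 1.4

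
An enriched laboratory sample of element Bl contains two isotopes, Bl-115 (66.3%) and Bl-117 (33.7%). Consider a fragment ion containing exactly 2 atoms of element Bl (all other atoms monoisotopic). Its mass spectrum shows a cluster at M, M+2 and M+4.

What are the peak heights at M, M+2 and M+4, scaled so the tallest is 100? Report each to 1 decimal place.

98.4 : 100.0 : 25.4

Expanding (0.663 + 0.337)^2:
P(M) = 0.663^2 = 0.439569
P(M+2) = 2 × 0.663^1 × 0.337^1 = 0.446862
P(M+4) = 0.337^2 = 0.113569
The M+2 peak is largest (0.446862); scaling to 100 gives 98.4 : 100.0 : 25.4.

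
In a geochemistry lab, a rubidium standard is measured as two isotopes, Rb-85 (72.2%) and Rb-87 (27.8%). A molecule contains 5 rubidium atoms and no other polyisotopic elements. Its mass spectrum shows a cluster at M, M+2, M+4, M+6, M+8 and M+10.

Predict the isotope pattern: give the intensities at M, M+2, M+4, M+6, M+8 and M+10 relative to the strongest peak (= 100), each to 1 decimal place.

Each Rb atom is independently Rb-85 (p = 0.722) or Rb-87 (q = 0.278); the cluster is the binomial expansion (p + q)^5.
P(M) = 0.722^5 = 0.196194
P(M+2) = 5 × 0.722^4 × 0.278^1 = 0.377714
P(M+4) = 10 × 0.722^3 × 0.278^2 = 0.290872
P(M+6) = 10 × 0.722^2 × 0.278^3 = 0.111998
P(M+8) = 5 × 0.722^1 × 0.278^4 = 0.021562
P(M+10) = 0.278^5 = 0.001660
The M+2 peak is largest (0.377714); scaling to 100 gives 51.9 : 100.0 : 77.0 : 29.7 : 5.7 : 0.4.

51.9 : 100.0 : 77.0 : 29.7 : 5.7 : 0.4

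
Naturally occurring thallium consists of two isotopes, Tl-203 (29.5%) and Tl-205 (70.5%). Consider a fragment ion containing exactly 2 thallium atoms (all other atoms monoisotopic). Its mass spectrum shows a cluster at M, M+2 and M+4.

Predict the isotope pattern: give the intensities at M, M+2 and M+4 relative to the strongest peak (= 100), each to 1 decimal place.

Expanding (0.295 + 0.705)^2:
P(M) = 0.295^2 = 0.087025
P(M+2) = 2 × 0.295^1 × 0.705^1 = 0.415950
P(M+4) = 0.705^2 = 0.497025
The M+4 peak is largest (0.497025); scaling to 100 gives 17.5 : 83.7 : 100.0.

17.5 : 83.7 : 100.0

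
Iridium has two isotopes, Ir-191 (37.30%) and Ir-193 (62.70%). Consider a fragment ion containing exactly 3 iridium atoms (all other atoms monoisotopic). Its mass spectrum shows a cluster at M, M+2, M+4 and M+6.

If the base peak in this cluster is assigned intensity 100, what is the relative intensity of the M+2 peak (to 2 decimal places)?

59.49

Term probabilities: M 0.0519, M+2 0.2617, M+4 0.4399, M+6 0.2465. Base peak = M+4.
P(M+4) = C(3,2) × 0.3730^1 × 0.6270^2 = 3 × 0.3730 × 0.393129 = 0.439911 (base)
P(M+2) = C(3,1) × 0.3730^2 × 0.6270^1 = 3 × 0.139129 × 0.6270 = 0.261702
Relative intensity = 0.261702 / 0.439911 × 100 = 59.49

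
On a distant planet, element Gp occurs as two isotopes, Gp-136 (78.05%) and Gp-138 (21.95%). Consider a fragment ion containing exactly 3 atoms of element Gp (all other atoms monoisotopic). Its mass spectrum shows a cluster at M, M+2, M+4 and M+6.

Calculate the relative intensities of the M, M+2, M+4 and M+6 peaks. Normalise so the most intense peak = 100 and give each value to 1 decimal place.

100.0 : 84.4 : 23.7 : 2.2

Expanding (0.7805 + 0.2195)^3:
P(M) = 0.7805^3 = 0.475465
P(M+2) = 3 × 0.7805^2 × 0.2195^1 = 0.401145
P(M+4) = 3 × 0.7805^1 × 0.2195^2 = 0.112814
P(M+6) = 0.2195^3 = 0.010576
The M peak is largest (0.475465); scaling to 100 gives 100.0 : 84.4 : 23.7 : 2.2.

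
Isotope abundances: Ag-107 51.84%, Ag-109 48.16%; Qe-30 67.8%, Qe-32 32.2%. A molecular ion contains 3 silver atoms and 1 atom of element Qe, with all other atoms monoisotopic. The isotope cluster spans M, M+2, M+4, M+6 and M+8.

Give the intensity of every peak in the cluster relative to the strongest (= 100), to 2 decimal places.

25.56 : 83.37 : 100.00 : 51.92 : 9.73

Silver pattern (n=3): 0.13931407 : 0.38827347 : 0.36071085 : 0.11170161
Element Qe pattern (n=1): 0.6780 : 0.3220
Convolve the two distributions (both contribute in 2-u steps):
  M: 0.13931407×0.6780 = 0.094455
  M+2: 0.13931407×0.3220 + 0.38827347×0.6780 = 0.308109
  M+4: 0.38827347×0.3220 + 0.36071085×0.6780 = 0.369586
  M+6: 0.36071085×0.3220 + 0.11170161×0.6780 = 0.191883
  M+8: 0.11170161×0.3220 = 0.035968
Scale to base peak (0.369586) = 100: 25.56 : 83.37 : 100.00 : 51.92 : 9.73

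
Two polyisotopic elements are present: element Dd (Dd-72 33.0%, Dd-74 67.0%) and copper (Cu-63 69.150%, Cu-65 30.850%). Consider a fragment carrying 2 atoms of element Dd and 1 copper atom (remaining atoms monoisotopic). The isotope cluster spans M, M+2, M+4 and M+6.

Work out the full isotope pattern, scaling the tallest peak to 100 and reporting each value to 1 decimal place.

16.9 : 76.0 : 100.0 : 31.0

Element Dd pattern (n=2): 0.1089 : 0.4422 : 0.4489
Copper pattern (n=1): 0.6915 : 0.3085
Convolve the two distributions (both contribute in 2-u steps):
  M: 0.1089×0.6915 = 0.075304
  M+2: 0.1089×0.3085 + 0.4422×0.6915 = 0.339377
  M+4: 0.4422×0.3085 + 0.4489×0.6915 = 0.446833
  M+6: 0.4489×0.3085 = 0.138486
Scale to base peak (0.446833) = 100: 16.9 : 76.0 : 100.0 : 31.0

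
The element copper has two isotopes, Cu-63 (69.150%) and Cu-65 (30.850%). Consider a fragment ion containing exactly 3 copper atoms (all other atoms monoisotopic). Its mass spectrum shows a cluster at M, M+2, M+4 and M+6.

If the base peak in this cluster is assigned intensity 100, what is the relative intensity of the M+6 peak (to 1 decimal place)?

Binomial terms of (0.69150 + 0.30850)^3: M 0.3307, M+2 0.4425, M+4 0.1974, M+6 0.0294 → M+2 is the base peak.
P(M+2) = C(3,1) × 0.69150^2 × 0.30850^1 = 3 × 0.47817225 × 0.3085 = 0.442548 (base)
P(M+6) = C(3,3) × 0.69150^0 × 0.30850^3 = 1 × 1.0000 × 0.02936064 = 0.029361
Relative intensity = 0.029361 / 0.442548 × 100 = 6.6

6.6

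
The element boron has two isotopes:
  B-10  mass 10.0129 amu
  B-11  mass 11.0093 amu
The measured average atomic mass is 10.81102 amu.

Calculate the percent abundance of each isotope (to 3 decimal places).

B-10: 19.900%, B-11: 80.100%

Let x be the fractional abundance of B-10; then B-11 has abundance 1 − x.
10.0129·x + 11.0093·(1 − x) = 10.81102
(10.0129 − 11.0093)·x = 10.81102 − 11.0093
x = -0.19828 / -0.9964 = 0.19900 → 19.900% B-10, 80.100% B-11.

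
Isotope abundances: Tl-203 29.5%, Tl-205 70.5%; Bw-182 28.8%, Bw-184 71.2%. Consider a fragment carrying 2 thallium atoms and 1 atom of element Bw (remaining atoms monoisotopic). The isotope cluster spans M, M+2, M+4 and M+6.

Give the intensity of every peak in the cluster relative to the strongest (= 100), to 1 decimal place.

Thallium pattern (n=2): 0.087025 : 0.41595 : 0.497025
Element Bw pattern (n=1): 0.2880 : 0.7120
Convolve the two distributions (both contribute in 2-u steps):
  M: 0.087025×0.2880 = 0.025063
  M+2: 0.087025×0.7120 + 0.41595×0.2880 = 0.181755
  M+4: 0.41595×0.7120 + 0.497025×0.2880 = 0.439300
  M+6: 0.497025×0.7120 = 0.353882
Scale to base peak (0.439300) = 100: 5.7 : 41.4 : 100.0 : 80.6

5.7 : 41.4 : 100.0 : 80.6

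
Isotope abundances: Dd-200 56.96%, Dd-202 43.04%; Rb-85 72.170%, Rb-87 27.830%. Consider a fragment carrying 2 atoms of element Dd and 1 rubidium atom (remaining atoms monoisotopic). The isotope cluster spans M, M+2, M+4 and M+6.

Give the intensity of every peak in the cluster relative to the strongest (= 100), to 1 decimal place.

52.7 : 100.0 : 60.8 : 11.6

Element Dd pattern (n=2): 0.32444416 : 0.49031168 : 0.18524416
Rubidium pattern (n=1): 0.7217 : 0.2783
Convolve the two distributions (both contribute in 2-u steps):
  M: 0.32444416×0.7217 = 0.234151
  M+2: 0.32444416×0.2783 + 0.49031168×0.7217 = 0.444151
  M+4: 0.49031168×0.2783 + 0.18524416×0.7217 = 0.270144
  M+6: 0.18524416×0.2783 = 0.051553
Scale to base peak (0.444151) = 100: 52.7 : 100.0 : 60.8 : 11.6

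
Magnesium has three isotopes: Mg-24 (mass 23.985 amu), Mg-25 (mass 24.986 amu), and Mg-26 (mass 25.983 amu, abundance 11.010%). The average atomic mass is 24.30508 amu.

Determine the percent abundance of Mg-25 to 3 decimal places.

Let x and y be the fractions of Mg-24 and Mg-25. Then x + y = 1 − 0.11010 = 0.88990 and 23.985x + 24.986y = 24.30508 − 0.11010×25.983 = 21.4443517.
Substituting: 23.985x + 24.986(0.88990 − x) = 21.4443517
(23.985 − 24.986)x = -0.7906897  ⇒  x = 0.78990, y = 0.10000
Mg-24: 78.990%, Mg-25: 10.000%.

10.000%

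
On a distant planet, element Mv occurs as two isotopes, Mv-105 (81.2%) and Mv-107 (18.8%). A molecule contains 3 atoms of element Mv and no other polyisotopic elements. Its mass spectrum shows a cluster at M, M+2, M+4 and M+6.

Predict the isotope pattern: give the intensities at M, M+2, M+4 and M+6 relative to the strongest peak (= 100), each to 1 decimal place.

The 3 Mv atoms are independent, so intensities follow the terms of (0.812 + 0.188)^3.
P(M) = 0.812^3 = 0.535387
P(M+2) = 3 × 0.812^2 × 0.188^1 = 0.371870
P(M+4) = 3 × 0.812^1 × 0.188^2 = 0.086098
P(M+6) = 0.188^3 = 0.006645
The M peak is largest (0.535387); scaling to 100 gives 100.0 : 69.5 : 16.1 : 1.2.

100.0 : 69.5 : 16.1 : 1.2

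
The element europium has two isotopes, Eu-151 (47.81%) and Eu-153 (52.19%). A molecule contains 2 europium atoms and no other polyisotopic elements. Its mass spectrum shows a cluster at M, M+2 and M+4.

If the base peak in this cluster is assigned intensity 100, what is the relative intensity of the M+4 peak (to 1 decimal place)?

54.6

Term probabilities: M 0.2286, M+2 0.4990, M+4 0.2724. Base peak = M+2.
P(M+2) = C(2,1) × 0.4781^1 × 0.5219^1 = 2 × 0.4781 × 0.5219 = 0.499041 (base)
P(M+4) = C(2,2) × 0.4781^0 × 0.5219^2 = 1 × 1.0000 × 0.27237961 = 0.272380
Relative intensity = 0.272380 / 0.499041 × 100 = 54.6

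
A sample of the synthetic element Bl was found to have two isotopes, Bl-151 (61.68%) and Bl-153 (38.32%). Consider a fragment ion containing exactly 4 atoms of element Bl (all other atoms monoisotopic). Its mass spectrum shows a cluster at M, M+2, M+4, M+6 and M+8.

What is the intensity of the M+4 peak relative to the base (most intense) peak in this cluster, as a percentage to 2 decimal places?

93.19%

Binomial terms of (0.6168 + 0.3832)^4: M 0.1447, M+2 0.3597, M+4 0.3352, M+6 0.1388, M+8 0.0216 → M+2 is the base peak.
P(M+2) = C(4,1) × 0.6168^3 × 0.3832^1 = 4 × 0.23465677 × 0.3832 = 0.359682 (base)
P(M+4) = C(4,2) × 0.6168^2 × 0.3832^2 = 6 × 0.38044224 × 0.14684224 = 0.335190
Relative intensity = 0.335190 / 0.359682 × 100 = 93.19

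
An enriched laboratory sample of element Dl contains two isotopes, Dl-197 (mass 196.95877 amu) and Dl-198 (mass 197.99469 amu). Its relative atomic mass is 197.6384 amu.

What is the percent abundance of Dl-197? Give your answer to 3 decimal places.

34.394%

With x = fraction of Dl-197 (so Dl-198 is 1 − x):
196.95877·x + 197.99469·(1 − x) = 197.6384
(196.95877 − 197.99469)·x = 197.6384 − 197.99469
x = -0.35629 / -1.03592 = 0.34394 → 34.394% Dl-197, 65.606% Dl-198.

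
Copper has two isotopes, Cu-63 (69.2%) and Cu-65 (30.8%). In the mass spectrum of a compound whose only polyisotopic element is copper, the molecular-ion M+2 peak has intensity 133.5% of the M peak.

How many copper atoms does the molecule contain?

3

The M+2/M ratio from n Cu atoms is n · q/p = n · 0.308/0.692.
n = 1.335 × 0.692/0.308 = 3.00 ≈ 3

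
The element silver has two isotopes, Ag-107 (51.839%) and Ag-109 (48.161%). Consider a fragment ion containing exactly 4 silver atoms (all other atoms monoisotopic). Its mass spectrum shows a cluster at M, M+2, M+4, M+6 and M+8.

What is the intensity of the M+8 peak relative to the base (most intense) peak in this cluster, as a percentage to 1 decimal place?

14.4%

Binomial terms of (0.51839 + 0.48161)^4: M 0.0722, M+2 0.2684, M+4 0.3740, M+6 0.2316, M+8 0.0538 → M+4 is the base peak.
P(M+4) = C(4,2) × 0.51839^2 × 0.48161^2 = 6 × 0.26872819 × 0.23194819 = 0.373986 (base)
P(M+8) = C(4,4) × 0.51839^0 × 0.48161^4 = 1 × 1.0000 × 0.05379996 = 0.053800
Relative intensity = 0.053800 / 0.373986 × 100 = 14.4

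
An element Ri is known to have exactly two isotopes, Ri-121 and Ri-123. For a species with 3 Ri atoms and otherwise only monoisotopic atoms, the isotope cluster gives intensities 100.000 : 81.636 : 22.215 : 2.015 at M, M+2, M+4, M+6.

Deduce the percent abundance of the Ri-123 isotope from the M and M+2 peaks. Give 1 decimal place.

21.4%

Let p = fractional abundance of Ri-121. I(M+2)/I(M) = [C(3,1)·p^2·(1−p)] / p^3 = 3·(1−p)/p = 81.636/100.000 = 0.8164
(1−p)/p = 0.8164/3 = 0.2721  ⇒  p = 1/(1 + 0.2721) = 0.7861
Ri-121: 78.6%, Ri-123: 21.4%.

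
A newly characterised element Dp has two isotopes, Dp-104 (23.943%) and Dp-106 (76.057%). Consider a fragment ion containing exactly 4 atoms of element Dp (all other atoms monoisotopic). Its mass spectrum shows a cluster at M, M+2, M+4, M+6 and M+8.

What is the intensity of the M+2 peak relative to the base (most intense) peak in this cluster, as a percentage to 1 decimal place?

(0.23943 + 0.76057)^4 gives M 0.0033, M+2 0.0418, M+4 0.1990, M+6 0.4214, M+8 0.3346; the largest is M+6.
P(M+6) = C(4,3) × 0.23943^1 × 0.76057^3 = 4 × 0.23943 × 0.43996444 = 0.421363 (base)
P(M+2) = C(4,1) × 0.23943^3 × 0.76057^1 = 4 × 0.01372574 × 0.76057 = 0.041758
Relative intensity = 0.041758 / 0.421363 × 100 = 9.9

9.9%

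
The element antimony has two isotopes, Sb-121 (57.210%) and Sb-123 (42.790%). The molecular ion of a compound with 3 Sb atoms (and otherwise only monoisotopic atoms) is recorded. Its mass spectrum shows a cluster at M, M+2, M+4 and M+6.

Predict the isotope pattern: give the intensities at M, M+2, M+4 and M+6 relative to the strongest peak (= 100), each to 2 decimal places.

Each Sb atom is independently Sb-121 (p = 0.57210) or Sb-123 (q = 0.42790); the cluster is the binomial expansion (p + q)^3.
P(M) = 0.57210^3 = 0.187247
P(M+2) = 3 × 0.57210^2 × 0.42790^1 = 0.420153
P(M+4) = 3 × 0.57210^1 × 0.42790^2 = 0.314252
P(M+6) = 0.42790^3 = 0.078348
The M+2 peak is largest (0.420153); scaling to 100 gives 44.57 : 100.00 : 74.79 : 18.65.

44.57 : 100.00 : 74.79 : 18.65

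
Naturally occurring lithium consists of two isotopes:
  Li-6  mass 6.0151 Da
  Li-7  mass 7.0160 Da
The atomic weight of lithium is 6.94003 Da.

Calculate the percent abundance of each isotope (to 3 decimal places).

Li-6: 7.590%, Li-7: 92.410%

With x = fraction of Li-6 (so Li-7 is 1 − x):
6.0151·x + 7.0160·(1 − x) = 6.94003
(6.0151 − 7.0160)·x = 6.94003 − 7.0160
x = -0.07597 / -1.0009 = 0.07590 → 7.590% Li-6, 92.410% Li-7.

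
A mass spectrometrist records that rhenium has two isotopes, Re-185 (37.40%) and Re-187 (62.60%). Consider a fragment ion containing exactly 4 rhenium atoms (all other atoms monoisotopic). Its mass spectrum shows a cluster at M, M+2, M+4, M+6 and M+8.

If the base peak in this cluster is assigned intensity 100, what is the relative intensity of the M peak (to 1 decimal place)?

5.3

Binomial terms of (0.3740 + 0.6260)^4: M 0.0196, M+2 0.1310, M+4 0.3289, M+6 0.3670, M+8 0.1536 → M+6 is the base peak.
P(M+6) = C(4,3) × 0.3740^1 × 0.6260^3 = 4 × 0.3740 × 0.24531438 = 0.366990 (base)
P(M) = C(4,0) × 0.3740^4 × 0.6260^0 = 1 × 0.0195653 × 1.0000 = 0.019565
Relative intensity = 0.019565 / 0.366990 × 100 = 5.3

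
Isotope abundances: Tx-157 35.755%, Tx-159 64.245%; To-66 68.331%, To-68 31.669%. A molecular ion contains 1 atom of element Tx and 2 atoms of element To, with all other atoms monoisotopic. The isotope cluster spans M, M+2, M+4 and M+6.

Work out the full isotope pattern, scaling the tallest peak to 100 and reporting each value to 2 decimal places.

Element Tx pattern (n=1): 0.35755 : 0.64245
Element To pattern (n=2): 0.46691256 : 0.43279489 : 0.10029256
Convolve the two distributions (both contribute in 2-u steps):
  M: 0.35755×0.46691256 = 0.166945
  M+2: 0.35755×0.43279489 + 0.64245×0.46691256 = 0.454714
  M+4: 0.35755×0.10029256 + 0.64245×0.43279489 = 0.313909
  M+6: 0.64245×0.10029256 = 0.064433
Scale to base peak (0.454714) = 100: 36.71 : 100.00 : 69.03 : 14.17

36.71 : 100.00 : 69.03 : 14.17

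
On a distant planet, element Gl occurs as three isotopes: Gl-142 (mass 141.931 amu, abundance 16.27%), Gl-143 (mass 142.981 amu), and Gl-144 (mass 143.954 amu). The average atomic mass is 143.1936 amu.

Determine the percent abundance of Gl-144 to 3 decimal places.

39.408%

Let x and y be the fractions of Gl-143 and Gl-144. Then x + y = 1 − 0.1627 = 0.8373 and 142.981x + 143.954y = 143.1936 − 0.1627×141.931 = 120.1014263.
Substituting: 142.981x + 143.954(0.8373 − x) = 120.1014263
(142.981 − 143.954)x = -0.4312579  ⇒  x = 0.44322, y = 0.39408
Gl-143: 44.322%, Gl-144: 39.408%.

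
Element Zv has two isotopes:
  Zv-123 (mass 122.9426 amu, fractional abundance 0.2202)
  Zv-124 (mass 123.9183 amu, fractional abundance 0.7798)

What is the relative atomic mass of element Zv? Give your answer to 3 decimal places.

123.703 amu

Weight each isotope mass by its fractional abundance: 0.2202 × 122.9426 + 0.7798 × 123.9183
= 27.07196 + 96.63149 = 123.70345 amu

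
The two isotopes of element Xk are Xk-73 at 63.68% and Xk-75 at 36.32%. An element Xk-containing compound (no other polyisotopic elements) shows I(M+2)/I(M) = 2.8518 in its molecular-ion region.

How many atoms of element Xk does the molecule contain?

5

With n Xk atoms, P(M+2)/P(M) = C(n,1)·p^(n−1)q / p^n = n·q/p = n · 0.3632/0.6368.
n = 2.8518 × 0.6368/0.3632 = 5.00 ≈ 5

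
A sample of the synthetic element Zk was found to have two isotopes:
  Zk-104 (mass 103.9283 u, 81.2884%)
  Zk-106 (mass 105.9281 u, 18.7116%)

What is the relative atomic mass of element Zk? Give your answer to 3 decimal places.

104.302 u

Weight each isotope mass by its fractional abundance: 0.812884 × 103.9283 + 0.187116 × 105.9281
= 84.48165 + 19.82084 = 104.30249 u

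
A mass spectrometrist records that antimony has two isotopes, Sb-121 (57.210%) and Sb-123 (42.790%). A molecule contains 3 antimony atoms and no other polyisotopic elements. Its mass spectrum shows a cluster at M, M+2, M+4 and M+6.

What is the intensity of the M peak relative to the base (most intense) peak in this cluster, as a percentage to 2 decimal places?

44.57%

Term probabilities: M 0.1872, M+2 0.4202, M+4 0.3143, M+6 0.0783. Base peak = M+2.
P(M+2) = C(3,1) × 0.57210^2 × 0.42790^1 = 3 × 0.32729841 × 0.4279 = 0.420153 (base)
P(M) = C(3,0) × 0.57210^3 × 0.42790^0 = 1 × 0.18724742 × 1.0000 = 0.187247
Relative intensity = 0.187247 / 0.420153 × 100 = 44.57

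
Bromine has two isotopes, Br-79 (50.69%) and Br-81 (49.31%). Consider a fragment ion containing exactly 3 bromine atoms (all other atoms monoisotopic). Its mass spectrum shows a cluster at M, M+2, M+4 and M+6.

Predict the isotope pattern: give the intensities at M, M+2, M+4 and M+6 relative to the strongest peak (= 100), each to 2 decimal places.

The 3 Br atoms are independent, so intensities follow the terms of (0.5069 + 0.4931)^3.
P(M) = 0.5069^3 = 0.130247
P(M+2) = 3 × 0.5069^2 × 0.4931^1 = 0.380103
P(M+4) = 3 × 0.5069^1 × 0.4931^2 = 0.369755
P(M+6) = 0.4931^3 = 0.119896
The M+2 peak is largest (0.380103); scaling to 100 gives 34.27 : 100.00 : 97.28 : 31.54.

34.27 : 100.00 : 97.28 : 31.54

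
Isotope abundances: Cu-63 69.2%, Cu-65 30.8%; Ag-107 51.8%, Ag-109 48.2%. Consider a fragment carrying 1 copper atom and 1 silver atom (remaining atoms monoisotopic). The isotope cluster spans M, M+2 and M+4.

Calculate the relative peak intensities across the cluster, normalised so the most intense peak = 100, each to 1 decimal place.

72.7 : 100.0 : 30.1

Copper pattern (n=1): 0.6920 : 0.3080
Silver pattern (n=1): 0.5180 : 0.4820
Convolve the two distributions (both contribute in 2-u steps):
  M: 0.6920×0.5180 = 0.358456
  M+2: 0.6920×0.4820 + 0.3080×0.5180 = 0.493088
  M+4: 0.3080×0.4820 = 0.148456
Scale to base peak (0.493088) = 100: 72.7 : 100.0 : 30.1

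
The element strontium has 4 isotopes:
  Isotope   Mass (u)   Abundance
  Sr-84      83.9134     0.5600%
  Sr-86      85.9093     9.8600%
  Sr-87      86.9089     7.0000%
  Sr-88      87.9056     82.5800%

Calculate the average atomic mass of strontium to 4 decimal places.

87.6166 u

Average mass = Σ (abundance × isotope mass) = 0.005600 × 83.9134 + 0.098600 × 85.9093 + 0.070000 × 86.9089 + 0.825800 × 87.9056
= 0.46992 + 8.47066 + 6.08362 + 72.59244 = 87.61664 u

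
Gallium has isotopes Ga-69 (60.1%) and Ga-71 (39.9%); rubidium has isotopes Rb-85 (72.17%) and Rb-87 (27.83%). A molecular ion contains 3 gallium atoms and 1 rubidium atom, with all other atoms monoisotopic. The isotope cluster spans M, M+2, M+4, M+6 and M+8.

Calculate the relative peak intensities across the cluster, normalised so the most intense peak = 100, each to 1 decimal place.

42.1 : 100.0 : 87.9 : 33.8 : 4.7

Gallium pattern (n=3): 0.2170818 : 0.4323576 : 0.2870394 : 0.0635212
Rubidium pattern (n=1): 0.7217 : 0.2783
Convolve the two distributions (both contribute in 2-u steps):
  M: 0.2170818×0.7217 = 0.156668
  M+2: 0.2170818×0.2783 + 0.4323576×0.7217 = 0.372446
  M+4: 0.4323576×0.2783 + 0.2870394×0.7217 = 0.327481
  M+6: 0.2870394×0.2783 + 0.0635212×0.7217 = 0.125726
  M+8: 0.0635212×0.2783 = 0.017678
Scale to base peak (0.372446) = 100: 42.1 : 100.0 : 87.9 : 33.8 : 4.7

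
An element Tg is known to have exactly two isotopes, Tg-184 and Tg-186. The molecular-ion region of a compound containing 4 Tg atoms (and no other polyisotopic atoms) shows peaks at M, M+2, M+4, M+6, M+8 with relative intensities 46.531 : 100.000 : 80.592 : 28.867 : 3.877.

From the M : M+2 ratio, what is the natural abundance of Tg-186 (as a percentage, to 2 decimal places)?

Let p = fractional abundance of Tg-184. I(M+2)/I(M) = [C(4,1)·p^3·(1−p)] / p^4 = 4·(1−p)/p = 100.000/46.531 = 2.1491
(1−p)/p = 2.1491/4 = 0.5373  ⇒  p = 1/(1 + 0.5373) = 0.6505
Tg-184: 65.05%, Tg-186: 34.95%.

34.95%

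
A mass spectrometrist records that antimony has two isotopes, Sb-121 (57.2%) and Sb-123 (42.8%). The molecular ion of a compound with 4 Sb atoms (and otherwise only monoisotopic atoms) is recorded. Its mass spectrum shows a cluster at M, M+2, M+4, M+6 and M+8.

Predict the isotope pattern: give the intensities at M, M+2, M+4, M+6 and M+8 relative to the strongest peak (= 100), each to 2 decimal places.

29.77 : 89.10 : 100.00 : 49.88 : 9.33

Expanding (0.572 + 0.428)^4:
P(M) = 0.572^4 = 0.107049
P(M+2) = 4 × 0.572^3 × 0.428^1 = 0.320400
P(M+4) = 6 × 0.572^2 × 0.428^2 = 0.359609
P(M+6) = 4 × 0.572^1 × 0.428^3 = 0.179385
P(M+8) = 0.428^4 = 0.033556
The M+4 peak is largest (0.359609); scaling to 100 gives 29.77 : 89.10 : 100.00 : 49.88 : 9.33.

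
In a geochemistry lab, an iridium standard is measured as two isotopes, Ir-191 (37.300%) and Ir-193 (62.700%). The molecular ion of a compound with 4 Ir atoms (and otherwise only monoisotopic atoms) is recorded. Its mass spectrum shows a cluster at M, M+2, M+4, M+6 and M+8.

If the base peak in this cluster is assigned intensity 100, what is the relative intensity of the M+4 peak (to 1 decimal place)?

(0.37300 + 0.62700)^4 gives M 0.0194, M+2 0.1302, M+4 0.3282, M+6 0.3678, M+8 0.1546; the largest is M+6.
P(M+6) = C(4,3) × 0.37300^1 × 0.62700^3 = 4 × 0.3730 × 0.24649188 = 0.367766 (base)
P(M+4) = C(4,2) × 0.37300^2 × 0.62700^2 = 6 × 0.139129 × 0.393129 = 0.328174
Relative intensity = 0.328174 / 0.367766 × 100 = 89.2

89.2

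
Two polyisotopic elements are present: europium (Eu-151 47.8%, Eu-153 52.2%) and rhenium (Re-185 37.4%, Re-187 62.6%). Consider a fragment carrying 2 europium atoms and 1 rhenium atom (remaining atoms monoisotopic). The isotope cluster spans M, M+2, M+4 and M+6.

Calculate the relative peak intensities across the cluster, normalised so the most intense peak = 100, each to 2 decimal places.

Europium pattern (n=2): 0.228484 : 0.499032 : 0.272484
Rhenium pattern (n=1): 0.3740 : 0.6260
Convolve the two distributions (both contribute in 2-u steps):
  M: 0.228484×0.3740 = 0.085453
  M+2: 0.228484×0.6260 + 0.499032×0.3740 = 0.329669
  M+4: 0.499032×0.6260 + 0.272484×0.3740 = 0.414303
  M+6: 0.272484×0.6260 = 0.170575
Scale to base peak (0.414303) = 100: 20.63 : 79.57 : 100.00 : 41.17

20.63 : 79.57 : 100.00 : 41.17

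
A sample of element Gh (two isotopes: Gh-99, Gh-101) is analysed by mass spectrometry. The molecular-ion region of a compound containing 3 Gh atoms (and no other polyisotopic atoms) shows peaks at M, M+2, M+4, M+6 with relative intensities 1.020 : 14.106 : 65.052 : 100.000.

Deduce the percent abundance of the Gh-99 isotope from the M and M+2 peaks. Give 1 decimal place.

If p is the fraction of Gh that is Gh-99, then I(M+2)/I(M) = [C(3,1)·p^2·(1−p)] / p^3 = 3·(1−p)/p = 14.106/1.020 = 13.8294
(1−p)/p = 13.8294/3 = 4.6098  ⇒  p = 1/(1 + 4.6098) = 0.1783
Gh-99: 17.8%, Gh-101: 82.2%.

17.8%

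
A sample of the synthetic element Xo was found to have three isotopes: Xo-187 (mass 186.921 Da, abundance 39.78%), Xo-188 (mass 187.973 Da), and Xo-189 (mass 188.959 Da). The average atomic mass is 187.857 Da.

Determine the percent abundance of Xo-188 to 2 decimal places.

The remaining 60.22% is split between Xo-188 (fraction x) and Xo-189 (fraction 0.6022 − x).
Substituting: 187.973x + 188.959(0.6022 − x) = 113.4998262
(187.973 − 188.959)x = -0.2912836  ⇒  x = 0.29542, y = 0.30678
Xo-188: 29.54%, Xo-189: 30.68%.

29.54%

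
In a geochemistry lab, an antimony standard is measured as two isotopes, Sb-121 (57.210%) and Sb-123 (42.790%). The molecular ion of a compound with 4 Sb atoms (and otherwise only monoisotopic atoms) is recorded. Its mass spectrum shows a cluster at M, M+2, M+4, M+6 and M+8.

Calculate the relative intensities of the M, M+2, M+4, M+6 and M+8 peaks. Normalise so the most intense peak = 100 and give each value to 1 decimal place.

29.8 : 89.1 : 100.0 : 49.9 : 9.3

Each Sb atom is independently Sb-121 (p = 0.57210) or Sb-123 (q = 0.42790); the cluster is the binomial expansion (p + q)^4.
P(M) = 0.57210^4 = 0.107124
P(M+2) = 4 × 0.57210^3 × 0.42790^1 = 0.320493
P(M+4) = 6 × 0.57210^2 × 0.42790^2 = 0.359567
P(M+6) = 4 × 0.57210^1 × 0.42790^3 = 0.179291
P(M+8) = 0.42790^4 = 0.033525
The M+4 peak is largest (0.359567); scaling to 100 gives 29.8 : 89.1 : 100.0 : 49.9 : 9.3.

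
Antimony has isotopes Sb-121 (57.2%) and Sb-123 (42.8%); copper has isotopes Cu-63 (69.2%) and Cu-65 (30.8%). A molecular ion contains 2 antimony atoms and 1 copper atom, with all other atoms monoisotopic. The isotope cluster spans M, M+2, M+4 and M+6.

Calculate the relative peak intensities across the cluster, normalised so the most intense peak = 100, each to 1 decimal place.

Antimony pattern (n=2): 0.327184 : 0.489632 : 0.183184
Copper pattern (n=1): 0.6920 : 0.3080
Convolve the two distributions (both contribute in 2-u steps):
  M: 0.327184×0.6920 = 0.226411
  M+2: 0.327184×0.3080 + 0.489632×0.6920 = 0.439598
  M+4: 0.489632×0.3080 + 0.183184×0.6920 = 0.277570
  M+6: 0.183184×0.3080 = 0.056421
Scale to base peak (0.439598) = 100: 51.5 : 100.0 : 63.1 : 12.8

51.5 : 100.0 : 63.1 : 12.8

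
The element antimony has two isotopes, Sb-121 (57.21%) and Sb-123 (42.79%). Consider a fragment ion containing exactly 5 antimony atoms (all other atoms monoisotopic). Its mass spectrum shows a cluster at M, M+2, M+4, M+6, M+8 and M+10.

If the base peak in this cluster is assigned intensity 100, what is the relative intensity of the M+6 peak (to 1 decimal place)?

Binomial terms of (0.5721 + 0.4279)^5: M 0.0613, M+2 0.2292, M+4 0.3428, M+6 0.2564, M+8 0.0959, M+10 0.0143 → M+4 is the base peak.
P(M+4) = C(5,2) × 0.5721^3 × 0.4279^2 = 10 × 0.18724742 × 0.18309841 = 0.342847 (base)
P(M+6) = C(5,3) × 0.5721^2 × 0.4279^3 = 10 × 0.32729841 × 0.07834781 = 0.256431
Relative intensity = 0.256431 / 0.342847 × 100 = 74.8

74.8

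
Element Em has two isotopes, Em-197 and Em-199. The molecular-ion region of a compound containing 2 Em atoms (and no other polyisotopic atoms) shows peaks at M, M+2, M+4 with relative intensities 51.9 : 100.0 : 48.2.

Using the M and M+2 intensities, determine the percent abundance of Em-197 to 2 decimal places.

50.93%

Write p for the Em-197 fraction. I(M+2)/I(M) = [C(2,1)·p^1·(1−p)] / p^2 = 2·(1−p)/p = 100.0/51.9 = 1.9268
(1−p)/p = 1.9268/2 = 0.9634  ⇒  p = 1/(1 + 0.9634) = 0.5093
Em-197: 50.93%, Em-199: 49.07%.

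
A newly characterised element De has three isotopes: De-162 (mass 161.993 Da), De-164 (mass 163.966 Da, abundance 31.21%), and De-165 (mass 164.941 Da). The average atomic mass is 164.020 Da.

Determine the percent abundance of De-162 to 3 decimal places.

20.919%

Let x and y be the fractions of De-162 and De-165. Then x + y = 1 − 0.3121 = 0.6879 and 161.993x + 164.941y = 164.020 − 0.3121×163.966 = 112.8462114.
Substituting: 161.993x + 164.941(0.6879 − x) = 112.8462114
(161.993 − 164.941)x = -0.6167025  ⇒  x = 0.20919, y = 0.47871
De-162: 20.919%, De-165: 47.871%.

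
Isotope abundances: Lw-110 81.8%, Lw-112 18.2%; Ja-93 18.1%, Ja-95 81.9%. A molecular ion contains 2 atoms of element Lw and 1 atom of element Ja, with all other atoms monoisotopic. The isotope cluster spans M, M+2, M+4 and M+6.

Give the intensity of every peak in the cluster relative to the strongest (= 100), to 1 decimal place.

Element Lw pattern (n=2): 0.669124 : 0.297752 : 0.033124
Element Ja pattern (n=1): 0.1810 : 0.8190
Convolve the two distributions (both contribute in 2-u steps):
  M: 0.669124×0.1810 = 0.121111
  M+2: 0.669124×0.8190 + 0.297752×0.1810 = 0.601906
  M+4: 0.297752×0.8190 + 0.033124×0.1810 = 0.249854
  M+6: 0.033124×0.8190 = 0.027129
Scale to base peak (0.601906) = 100: 20.1 : 100.0 : 41.5 : 4.5

20.1 : 100.0 : 41.5 : 4.5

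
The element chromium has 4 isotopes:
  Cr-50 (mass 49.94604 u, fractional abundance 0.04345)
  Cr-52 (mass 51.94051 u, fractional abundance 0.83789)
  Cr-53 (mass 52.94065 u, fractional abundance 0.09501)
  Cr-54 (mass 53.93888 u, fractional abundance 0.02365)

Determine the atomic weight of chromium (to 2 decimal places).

Ar = Σ fᵢ·mᵢ = 0.04345 × 49.94604 + 0.83789 × 51.94051 + 0.09501 × 52.94065 + 0.02365 × 53.93888
= 2.170155 + 43.520434 + 5.029891 + 1.275655 = 51.996135 u

52.00 u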